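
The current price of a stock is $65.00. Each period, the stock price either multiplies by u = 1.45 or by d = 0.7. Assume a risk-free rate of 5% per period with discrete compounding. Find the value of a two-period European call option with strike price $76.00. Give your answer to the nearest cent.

$11.98

Risk-neutral probability p = (1 + 0.05 − 0.7)/(1.45 − 0.7) = 0.3500/0.7500 = 0.4667
Terminal stock prices: S_uu = 136.7, S_ud = 65.97, S_dd = 31.85
Terminal payoffs (S − K): max(60.66, 0) = 60.66, max(-10.03, 0) = 0, max(-44.15, 0) = 0
Node u (S = 94.25): V_u = 1/1.05·[0.4667·60.6625 + 0.5333·0.0000] = 26.9611
Node d (S = 45.5): V_d = 1/1.05·[0.4667·0.0000 + 0.5333·0.0000] = 0.0000
Node 0 (S = 65): V_0 = 1/1.05·[0.4667·26.9611 + 0.5333·0.0000] = 11.9827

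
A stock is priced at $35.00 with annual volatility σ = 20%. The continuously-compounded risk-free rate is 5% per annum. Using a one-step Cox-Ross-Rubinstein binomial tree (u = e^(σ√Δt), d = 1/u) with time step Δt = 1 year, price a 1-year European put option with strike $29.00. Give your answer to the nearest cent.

$0.14

CRR parameters: u = e^(σ√Δt) = e^(0.2·√1) = 1.2214, d = 1/u = 0.8187
Per-period rate: rΔt = 0.05·1 = 0.05, so R = e^0.05 = 1.0513
Risk-neutral probability p = (e^0.05 − 0.8187)/(1.2214 − 0.8187) = 0.2325/0.4027 = 0.5775
Terminal stock prices: S_u = 42.75, S_d = 28.66
Terminal payoffs (K − S): max(-13.75, 0) = 0, max(0.3444, 0) = 0.3444
Node 0 (S = 35): V_0 = e^(−0.05)·[0.5775·0.0000 + 0.4225·0.3444] = 0.1384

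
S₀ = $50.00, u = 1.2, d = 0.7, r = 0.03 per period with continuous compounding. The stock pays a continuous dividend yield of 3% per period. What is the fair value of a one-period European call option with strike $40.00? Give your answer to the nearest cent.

$11.65

Per-period risk-free factor R = e^0.03 = 1.0305; dividend-adjusted growth = e^(0.03−0.03) = 1.0000.
Risk-neutral probability p = (1.0000 − 0.7)/(1.2 − 0.7) = 0.3000/0.5000 = 0.6000
Terminal stock prices: S_u = 60, S_d = 35
Terminal payoffs (S − K): max(20, 0) = 20, max(-5, 0) = 0
Node 0 (S = 50): V_0 = e^(−0.03)·[0.6000·20.0000 + 0.4000·0.0000] = 11.6453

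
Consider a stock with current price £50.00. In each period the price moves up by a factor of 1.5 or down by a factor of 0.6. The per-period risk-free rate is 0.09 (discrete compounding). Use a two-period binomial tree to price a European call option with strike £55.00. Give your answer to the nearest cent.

Risk-neutral probability p = (1 + 0.09 − 0.6)/(1.5 − 0.6) = 0.4900/0.9000 = 0.5444
Terminal stock prices: S_uu = 112.5, S_ud = 45, S_dd = 18
Terminal payoffs (S − K): max(57.5, 0) = 57.5, max(-10, 0) = 0, max(-37, 0) = 0
Node u (S = 75): V_u = 1/1.09·[0.5444·57.5000 + 0.4556·0.0000] = 28.7207
Node d (S = 30): V_d = 1/1.09·[0.5444·0.0000 + 0.4556·0.0000] = 0.0000
Node 0 (S = 50): V_0 = 1/1.09·[0.5444·28.7207 + 0.4556·0.0000] = 14.3457

£14.35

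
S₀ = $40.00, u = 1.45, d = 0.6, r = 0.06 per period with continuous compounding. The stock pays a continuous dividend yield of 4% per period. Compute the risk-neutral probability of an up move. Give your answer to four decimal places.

p = 0.4944

Per-period risk-free factor R = e^0.06 = 1.0618; dividend-adjusted growth = e^(0.06−0.04) = 1.0202.
Risk-neutral probability p = (1.0202 − 0.6)/(1.45 − 0.6) = 0.4202/0.8500 = 0.4944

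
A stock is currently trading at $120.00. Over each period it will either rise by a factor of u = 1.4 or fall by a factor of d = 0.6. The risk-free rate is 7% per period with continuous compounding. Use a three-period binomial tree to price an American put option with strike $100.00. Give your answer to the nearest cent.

$14.62

Risk-neutral probability p = (e^0.07 − 0.6)/(1.4 − 0.6) = 0.4725/0.8000 = 0.5906
Terminal stock prices: S_uuu = 329.3, S_uud = 141.1, S_udd = 60.48, S_ddd = 25.92
Terminal payoffs (K − S): max(-229.3, 0) = 0, max(-41.12, 0) = 0, max(39.52, 0) = 39.52, max(74.08, 0) = 74.08
Node uu (S = 235.2): continuation = e^(−0.07)·[0.5906·0.0000 + 0.4094·0.0000] = 0.0000; exercise value = 0.0000 ≤ continuation, so V_uu = 0.0000
Node ud (S = 100.8): continuation = e^(−0.07)·[0.5906·0.0000 + 0.4094·39.5200] = 15.0844; exercise value = 0.0000 ≤ continuation, so V_ud = 15.0844
Node dd (S = 43.2): continuation = e^(−0.07)·[0.5906·39.5200 + 0.4094·74.0800] = 50.0394; exercise value = 56.8000 > continuation, so V_dd = 56.8000 (exercise)
Node u (S = 168): continuation = e^(−0.07)·[0.5906·0.0000 + 0.4094·15.0844] = 5.7575; exercise value = 0.0000 ≤ continuation, so V_u = 5.7575
Node d (S = 72): continuation = e^(−0.07)·[0.5906·15.0844 + 0.4094·56.8000] = 29.9870; exercise value = 28.0000 ≤ continuation, so V_d = 29.9870
Node 0 (S = 120): continuation = e^(−0.07)·[0.5906·5.7575 + 0.4094·29.9870] = 14.6164; exercise value = 0.0000 ≤ continuation, so V_0 = 14.6164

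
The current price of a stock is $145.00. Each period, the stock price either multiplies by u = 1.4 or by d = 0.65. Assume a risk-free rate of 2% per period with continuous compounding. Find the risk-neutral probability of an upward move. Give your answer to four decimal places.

Risk-neutral probability p = (e^0.02 − 0.65)/(1.4 − 0.65) = 0.3702/0.7500 = 0.4936

p = 0.4936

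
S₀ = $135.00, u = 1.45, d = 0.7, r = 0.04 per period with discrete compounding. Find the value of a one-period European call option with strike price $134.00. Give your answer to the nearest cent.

Risk-neutral probability p = (1 + 0.04 − 0.7)/(1.45 − 0.7) = 0.3400/0.7500 = 0.4533
Terminal stock prices: S_u = 195.8, S_d = 94.5
Terminal payoffs (S − K): max(61.75, 0) = 61.75, max(-39.5, 0) = 0
Node 0 (S = 135): V_0 = 1/1.04·[0.4533·61.7500 + 0.5467·0.0000] = 26.9167

$26.92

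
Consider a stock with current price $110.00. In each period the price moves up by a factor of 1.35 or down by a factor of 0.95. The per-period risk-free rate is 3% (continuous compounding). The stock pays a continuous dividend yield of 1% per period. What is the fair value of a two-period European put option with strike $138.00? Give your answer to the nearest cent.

$24.79

Per-period risk-free factor R = e^0.03 = 1.0305; dividend-adjusted growth = e^(0.03−0.01) = 1.0202.
Risk-neutral probability p = (1.0202 − 0.95)/(1.35 − 0.95) = 0.0702/0.4000 = 0.1755
Terminal stock prices: S_uu = 200.5, S_ud = 141.1, S_dd = 99.27
Terminal payoffs (K − S): max(-62.48, 0) = 0, max(-3.075, 0) = 0, max(38.73, 0) = 38.73
Node u (S = 148.5): V_u = e^(−0.03)·[0.1755·0.0000 + 0.8245·0.0000] = 0.0000
Node d (S = 104.5): V_d = e^(−0.03)·[0.1755·0.0000 + 0.8245·38.7250] = 30.9850
Node 0 (S = 110): V_0 = e^(−0.03)·[0.1755·0.0000 + 0.8245·30.9850] = 24.7920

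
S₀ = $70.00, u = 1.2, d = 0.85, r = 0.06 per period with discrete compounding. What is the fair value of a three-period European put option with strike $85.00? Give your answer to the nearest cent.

$8.14

Risk-neutral probability p = (1 + 0.06 − 0.85)/(1.2 − 0.85) = 0.2100/0.3500 = 0.6000
Terminal stock prices: S_uuu = 121, S_uud = 85.68, S_udd = 60.69, S_ddd = 42.99
Terminal payoffs (K − S): max(-35.96, 0) = 0, max(-0.68, 0) = 0, max(24.31, 0) = 24.31, max(42.01, 0) = 42.01
Node uu (S = 100.8): V_uu = 1/1.06·[0.6000·0.0000 + 0.4000·0.0000] = 0.0000
Node ud (S = 71.4): V_ud = 1/1.06·[0.6000·0.0000 + 0.4000·24.3100] = 9.1736
Node dd (S = 50.57): V_dd = 1/1.06·[0.6000·24.3100 + 0.4000·42.0113] = 29.6137
Node u (S = 84): V_u = 1/1.06·[0.6000·0.0000 + 0.4000·9.1736] = 3.4617
Node d (S = 59.5): V_d = 1/1.06·[0.6000·9.1736 + 0.4000·29.6137] = 16.3676
Node 0 (S = 70): V_0 = 1/1.06·[0.6000·3.4617 + 0.4000·16.3676] = 8.1359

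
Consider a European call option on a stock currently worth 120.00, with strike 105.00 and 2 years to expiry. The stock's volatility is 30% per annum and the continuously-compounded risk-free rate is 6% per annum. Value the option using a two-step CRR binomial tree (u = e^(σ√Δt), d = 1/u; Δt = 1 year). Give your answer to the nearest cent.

CRR parameters: u = e^(σ√Δt) = e^(0.3·√1) = 1.3499, d = 1/u = 0.7408
Per-period rate: rΔt = 0.06·1 = 0.06, so R = e^0.06 = 1.0618
Risk-neutral probability p = (e^0.06 − 0.7408)/(1.3499 − 0.7408) = 0.3210/0.6090 = 0.5271
Terminal stock prices: S_uu = 218.7, S_ud = 120, S_dd = 65.86
Terminal payoffs (S − K): max(113.7, 0) = 113.7, max(15, 0) = 15, max(-39.14, 0) = 0
Node u (S = 162): V_u = e^(−0.06)·[0.5271·113.6543 + 0.4729·15.0000] = 63.0978
Node d (S = 88.9): V_d = e^(−0.06)·[0.5271·15.0000 + 0.4729·0.0000] = 7.4459
Node 0 (S = 120): V_0 = e^(−0.06)·[0.5271·63.0978 + 0.4729·7.4459] = 34.6375

34.64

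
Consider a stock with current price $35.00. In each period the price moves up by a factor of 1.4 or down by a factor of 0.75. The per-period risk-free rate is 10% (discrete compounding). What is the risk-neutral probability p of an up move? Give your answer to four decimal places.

p = 0.5385

Risk-neutral probability p = (1 + 0.1 − 0.75)/(1.4 − 0.75) = 0.3500/0.6500 = 0.5385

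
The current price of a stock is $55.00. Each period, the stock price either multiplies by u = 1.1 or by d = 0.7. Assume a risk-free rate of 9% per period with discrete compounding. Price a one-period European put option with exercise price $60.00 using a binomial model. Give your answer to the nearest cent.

$0.49

Risk-neutral probability p = (1 + 0.09 − 0.7)/(1.1 − 0.7) = 0.3900/0.4000 = 0.9750
Terminal stock prices: S_u = 60.5, S_d = 38.5
Terminal payoffs (K − S): max(-0.5, 0) = 0, max(21.5, 0) = 21.5
Node 0 (S = 55): V_0 = 1/1.09·[0.9750·0.0000 + 0.0250·21.5000] = 0.4931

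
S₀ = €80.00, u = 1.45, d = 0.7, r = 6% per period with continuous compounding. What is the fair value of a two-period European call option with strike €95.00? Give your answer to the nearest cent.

€15.11

Risk-neutral probability p = (e^0.06 − 0.7)/(1.45 − 0.7) = 0.3618/0.7500 = 0.4824
Terminal stock prices: S_uu = 168.2, S_ud = 81.2, S_dd = 39.2
Terminal payoffs (S − K): max(73.2, 0) = 73.2, max(-13.8, 0) = 0, max(-55.8, 0) = 0
Node u (S = 116): V_u = e^(−0.06)·[0.4824·73.2000 + 0.5176·0.0000] = 33.2586
Node d (S = 56): V_d = e^(−0.06)·[0.4824·0.0000 + 0.5176·0.0000] = 0.0000
Node 0 (S = 80): V_0 = e^(−0.06)·[0.4824·33.2586 + 0.5176·0.0000] = 15.1112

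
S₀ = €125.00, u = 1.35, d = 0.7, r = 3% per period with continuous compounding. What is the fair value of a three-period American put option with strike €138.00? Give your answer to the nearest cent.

€30.30

Risk-neutral probability p = (e^0.03 − 0.7)/(1.35 − 0.7) = 0.3305/0.6500 = 0.5084
Terminal stock prices: S_uuu = 307.5, S_uud = 159.5, S_udd = 82.69, S_ddd = 42.87
Terminal payoffs (K − S): max(-169.5, 0) = 0, max(-21.47, 0) = 0, max(55.31, 0) = 55.31, max(95.12, 0) = 95.12
Node uu (S = 227.8): continuation = e^(−0.03)·[0.5084·0.0000 + 0.4916·0.0000] = 0.0000; exercise value = 0.0000 ≤ continuation, so V_uu = 0.0000
Node ud (S = 118.1): continuation = e^(−0.03)·[0.5084·0.0000 + 0.4916·55.3125] = 26.3884; exercise value = 19.8750 ≤ continuation, so V_ud = 26.3884
Node dd (S = 61.25): continuation = e^(−0.03)·[0.5084·55.3125 + 0.4916·95.1250] = 72.6715; exercise value = 76.7500 > continuation, so V_dd = 76.7500 (exercise)
Node u (S = 168.8): continuation = e^(−0.03)·[0.5084·0.0000 + 0.4916·26.3884] = 12.5894; exercise value = 0.0000 ≤ continuation, so V_u = 12.5894
Node d (S = 87.5): continuation = e^(−0.03)·[0.5084·26.3884 + 0.4916·76.7500] = 49.6350; exercise value = 50.5000 > continuation, so V_d = 50.5000 (exercise)
Node 0 (S = 125): continuation = e^(−0.03)·[0.5084·12.5894 + 0.4916·50.5000] = 30.3037; exercise value = 13.0000 ≤ continuation, so V_0 = 30.3037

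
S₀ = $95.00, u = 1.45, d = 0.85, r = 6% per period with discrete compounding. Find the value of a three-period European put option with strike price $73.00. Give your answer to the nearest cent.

$3.38

Risk-neutral probability p = (1 + 0.06 − 0.85)/(1.45 − 0.85) = 0.2100/0.6000 = 0.3500
Terminal stock prices: S_uuu = 289.6, S_uud = 169.8, S_udd = 99.52, S_ddd = 58.34
Terminal payoffs (K − S): max(-216.6, 0) = 0, max(-96.78, 0) = 0, max(-26.52, 0) = 0, max(14.66, 0) = 14.66
Node uu (S = 199.7): V_uu = 1/1.06·[0.3500·0.0000 + 0.6500·0.0000] = 0.0000
Node ud (S = 117.1): V_ud = 1/1.06·[0.3500·0.0000 + 0.6500·0.0000] = 0.0000
Node dd (S = 68.64): V_dd = 1/1.06·[0.3500·0.0000 + 0.6500·14.6581] = 8.9885
Node u (S = 137.8): V_u = 1/1.06·[0.3500·0.0000 + 0.6500·0.0000] = 0.0000
Node d (S = 80.75): V_d = 1/1.06·[0.3500·0.0000 + 0.6500·8.9885] = 5.5118
Node 0 (S = 95): V_0 = 1/1.06·[0.3500·0.0000 + 0.6500·5.5118] = 3.3799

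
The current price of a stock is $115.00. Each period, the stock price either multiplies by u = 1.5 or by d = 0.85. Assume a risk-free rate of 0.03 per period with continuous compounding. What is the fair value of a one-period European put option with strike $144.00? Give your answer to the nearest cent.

$32.42

Risk-neutral probability p = (e^0.03 − 0.85)/(1.5 − 0.85) = 0.1805/0.6500 = 0.2776
Terminal stock prices: S_u = 172.5, S_d = 97.75
Terminal payoffs (K − S): max(-28.5, 0) = 0, max(46.25, 0) = 46.25
Node 0 (S = 115): V_0 = e^(−0.03)·[0.2776·0.0000 + 0.7224·46.2500] = 32.4226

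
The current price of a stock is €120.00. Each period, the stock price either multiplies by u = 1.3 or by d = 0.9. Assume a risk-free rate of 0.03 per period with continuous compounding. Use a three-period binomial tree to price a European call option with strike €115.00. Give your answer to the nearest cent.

Risk-neutral probability p = (e^0.03 − 0.9)/(1.3 − 0.9) = 0.1305/0.4000 = 0.3261
Terminal stock prices: S_uuu = 263.6, S_uud = 182.5, S_udd = 126.4, S_ddd = 87.48
Terminal payoffs (S − K): max(148.6, 0) = 148.6, max(67.52, 0) = 67.52, max(11.36, 0) = 11.36, max(-27.52, 0) = 0
Node uu (S = 202.8): V_uu = e^(−0.03)·[0.3261·148.6400 + 0.6739·67.5200] = 91.1988
Node ud (S = 140.4): V_ud = e^(−0.03)·[0.3261·67.5200 + 0.6739·11.3600] = 28.7988
Node dd (S = 97.2): V_dd = e^(−0.03)·[0.3261·11.3600 + 0.6739·0.0000] = 3.5954
Node u (S = 156): V_u = e^(−0.03)·[0.3261·91.1988 + 0.6739·28.7988] = 47.6971
Node d (S = 108): V_d = e^(−0.03)·[0.3261·28.7988 + 0.6739·3.5954] = 11.4660
Node 0 (S = 120): V_0 = e^(−0.03)·[0.3261·47.6971 + 0.6739·11.4660] = 22.5941

€22.59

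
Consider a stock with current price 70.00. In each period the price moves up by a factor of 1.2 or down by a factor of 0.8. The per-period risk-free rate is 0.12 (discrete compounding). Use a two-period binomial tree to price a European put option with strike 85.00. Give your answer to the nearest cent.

Risk-neutral probability p = (1 + 0.12 − 0.8)/(1.2 − 0.8) = 0.3200/0.4000 = 0.8000
Terminal stock prices: S_uu = 100.8, S_ud = 67.2, S_dd = 44.8
Terminal payoffs (K − S): max(-15.8, 0) = 0, max(17.8, 0) = 17.8, max(40.2, 0) = 40.2
Node u (S = 84): V_u = 1/1.12·[0.8000·0.0000 + 0.2000·17.8000] = 3.1786
Node d (S = 56): V_d = 1/1.12·[0.8000·17.8000 + 0.2000·40.2000] = 19.8929
Node 0 (S = 70): V_0 = 1/1.12·[0.8000·3.1786 + 0.2000·19.8929] = 5.8227

5.82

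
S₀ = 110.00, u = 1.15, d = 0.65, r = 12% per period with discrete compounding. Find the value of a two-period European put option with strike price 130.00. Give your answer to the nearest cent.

4.54

Risk-neutral probability p = (1 + 0.12 − 0.65)/(1.15 − 0.65) = 0.4700/0.5000 = 0.9400
Terminal stock prices: S_uu = 145.5, S_ud = 82.22, S_dd = 46.48
Terminal payoffs (K − S): max(-15.47, 0) = 0, max(47.78, 0) = 47.78, max(83.53, 0) = 83.53
Node u (S = 126.5): V_u = 1/1.12·[0.9400·0.0000 + 0.0600·47.7750] = 2.5594
Node d (S = 71.5): V_d = 1/1.12·[0.9400·47.7750 + 0.0600·83.5250] = 44.5714
Node 0 (S = 110): V_0 = 1/1.12·[0.9400·2.5594 + 0.0600·44.5714] = 4.5358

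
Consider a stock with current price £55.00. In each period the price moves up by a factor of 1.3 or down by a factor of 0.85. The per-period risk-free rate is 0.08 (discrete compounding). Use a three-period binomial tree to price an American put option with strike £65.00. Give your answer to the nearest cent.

£10.00

Risk-neutral probability p = (1 + 0.08 − 0.85)/(1.3 − 0.85) = 0.2300/0.4500 = 0.5111
Terminal stock prices: S_uuu = 120.8, S_uud = 79.01, S_udd = 51.66, S_ddd = 33.78
Terminal payoffs (K − S): max(-55.84, 0) = 0, max(-14.01, 0) = 0, max(13.34, 0) = 13.34, max(31.22, 0) = 31.22
Node uu (S = 92.95): continuation = 1/1.08·[0.5111·0.0000 + 0.4889·0.0000] = 0.0000; exercise value = 0.0000 ≤ continuation, so V_uu = 0.0000
Node ud (S = 60.77): continuation = 1/1.08·[0.5111·0.0000 + 0.4889·13.3413] = 6.0392; exercise value = 4.2250 ≤ continuation, so V_ud = 6.0392
Node dd (S = 39.74): continuation = 1/1.08·[0.5111·13.3413 + 0.4889·31.2231] = 20.4477; exercise value = 25.2625 > continuation, so V_dd = 25.2625 (exercise)
Node u (S = 71.5): continuation = 1/1.08·[0.5111·0.0000 + 0.4889·6.0392] = 2.7338; exercise value = 0.0000 ≤ continuation, so V_u = 2.7338
Node d (S = 46.75): continuation = 1/1.08·[0.5111·6.0392 + 0.4889·25.2625] = 14.2938; exercise value = 18.2500 > continuation, so V_d = 18.2500 (exercise)
Node 0 (S = 55): continuation = 1/1.08·[0.5111·2.7338 + 0.4889·18.2500] = 9.5551; exercise value = 10.0000 > continuation, so V_0 = 10.0000 (exercise)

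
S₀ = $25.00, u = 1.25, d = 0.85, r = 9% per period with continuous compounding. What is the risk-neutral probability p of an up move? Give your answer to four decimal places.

Risk-neutral probability p = (e^0.09 − 0.85)/(1.25 − 0.85) = 0.2442/0.4000 = 0.6104

p = 0.6104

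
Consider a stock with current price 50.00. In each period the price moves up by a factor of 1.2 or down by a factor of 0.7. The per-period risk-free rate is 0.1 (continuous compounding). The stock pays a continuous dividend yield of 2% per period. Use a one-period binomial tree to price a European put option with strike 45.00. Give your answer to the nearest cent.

2.11

Per-period risk-free factor R = e^0.1 = 1.1052; dividend-adjusted growth = e^(0.1−0.02) = 1.0833.
Risk-neutral probability p = (1.0833 − 0.7)/(1.2 − 0.7) = 0.3833/0.5000 = 0.7666
Terminal stock prices: S_u = 60, S_d = 35
Terminal payoffs (K − S): max(-15, 0) = 0, max(10, 0) = 10
Node 0 (S = 50): V_0 = e^(−0.1)·[0.7666·0.0000 + 0.2334·10.0000] = 2.1121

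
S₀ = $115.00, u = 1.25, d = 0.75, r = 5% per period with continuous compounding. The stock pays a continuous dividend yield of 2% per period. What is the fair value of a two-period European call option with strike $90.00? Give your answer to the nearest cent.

$33.47

Per-period risk-free factor R = e^0.05 = 1.0513; dividend-adjusted growth = e^(0.05−0.02) = 1.0305.
Risk-neutral probability p = (1.0305 − 0.75)/(1.25 − 0.75) = 0.2805/0.5000 = 0.5609
Terminal stock prices: S_uu = 179.7, S_ud = 107.8, S_dd = 64.69
Terminal payoffs (S − K): max(89.69, 0) = 89.69, max(17.81, 0) = 17.81, max(-25.31, 0) = 0
Node u (S = 143.8): V_u = e^(−0.05)·[0.5609·89.6875 + 0.4391·17.8125] = 55.2929
Node d (S = 86.25): V_d = e^(−0.05)·[0.5609·17.8125 + 0.4391·0.0000] = 9.5039
Node 0 (S = 115): V_0 = e^(−0.05)·[0.5609·55.2929 + 0.4391·9.5039] = 33.4713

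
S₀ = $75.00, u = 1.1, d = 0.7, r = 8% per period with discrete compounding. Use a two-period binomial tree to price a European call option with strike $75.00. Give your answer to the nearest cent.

$12.19

Risk-neutral probability p = (1 + 0.08 − 0.7)/(1.1 − 0.7) = 0.3800/0.4000 = 0.9500
Terminal stock prices: S_uu = 90.75, S_ud = 57.75, S_dd = 36.75
Terminal payoffs (S − K): max(15.75, 0) = 15.75, max(-17.25, 0) = 0, max(-38.25, 0) = 0
Node u (S = 82.5): V_u = 1/1.08·[0.9500·15.7500 + 0.0500·0.0000] = 13.8542
Node d (S = 52.5): V_d = 1/1.08·[0.9500·0.0000 + 0.0500·0.0000] = 0.0000
Node 0 (S = 75): V_0 = 1/1.08·[0.9500·13.8542 + 0.0500·0.0000] = 12.1865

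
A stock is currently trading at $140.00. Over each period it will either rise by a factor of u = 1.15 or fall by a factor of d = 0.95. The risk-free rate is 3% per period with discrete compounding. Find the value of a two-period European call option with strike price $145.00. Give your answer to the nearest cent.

Risk-neutral probability p = (1 + 0.03 − 0.95)/(1.15 − 0.95) = 0.0800/0.2000 = 0.4000
Terminal stock prices: S_uu = 185.1, S_ud = 152.9, S_dd = 126.3
Terminal payoffs (S − K): max(40.15, 0) = 40.15, max(7.95, 0) = 7.95, max(-18.65, 0) = 0
Node u (S = 161): V_u = 1/1.03·[0.4000·40.1500 + 0.6000·7.9500] = 20.2233
Node d (S = 133): V_d = 1/1.03·[0.4000·7.9500 + 0.6000·0.0000] = 3.0874
Node 0 (S = 140): V_0 = 1/1.03·[0.4000·20.2233 + 0.6000·3.0874] = 9.6522

$9.65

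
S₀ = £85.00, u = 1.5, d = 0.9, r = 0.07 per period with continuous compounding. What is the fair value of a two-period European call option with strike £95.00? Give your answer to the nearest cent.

Risk-neutral probability p = (e^0.07 − 0.9)/(1.5 − 0.9) = 0.1725/0.6000 = 0.2875
Terminal stock prices: S_uu = 191.2, S_ud = 114.8, S_dd = 68.85
Terminal payoffs (S − K): max(96.25, 0) = 96.25, max(19.75, 0) = 19.75, max(-26.15, 0) = 0
Node u (S = 127.5): V_u = e^(−0.07)·[0.2875·96.2500 + 0.7125·19.7500] = 38.9226
Node d (S = 76.5): V_d = e^(−0.07)·[0.2875·19.7500 + 0.7125·0.0000] = 5.2945
Node 0 (S = 85): V_0 = e^(−0.07)·[0.2875·38.9226 + 0.7125·5.2945] = 13.9514

£13.95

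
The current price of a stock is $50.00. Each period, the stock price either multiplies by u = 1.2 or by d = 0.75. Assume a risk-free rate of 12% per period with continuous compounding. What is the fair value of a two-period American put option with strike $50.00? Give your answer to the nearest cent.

$2.32

Risk-neutral probability p = (e^0.12 − 0.75)/(1.2 − 0.75) = 0.3775/0.4500 = 0.8389
Terminal stock prices: S_uu = 72, S_ud = 45, S_dd = 28.12
Terminal payoffs (K − S): max(-22, 0) = 0, max(5, 0) = 5, max(21.88, 0) = 21.88
Node u (S = 60): continuation = e^(−0.12)·[0.8389·0.0000 + 0.1611·5.0000] = 0.7145; exercise value = 0.0000 ≤ continuation, so V_u = 0.7145
Node d (S = 37.5): continuation = e^(−0.12)·[0.8389·5.0000 + 0.1611·21.8750] = 6.8460; exercise value = 12.5000 > continuation, so V_d = 12.5000 (exercise)
Node 0 (S = 50): continuation = e^(−0.12)·[0.8389·0.7145 + 0.1611·12.5000] = 2.3178; exercise value = 0.0000 ≤ continuation, so V_0 = 2.3178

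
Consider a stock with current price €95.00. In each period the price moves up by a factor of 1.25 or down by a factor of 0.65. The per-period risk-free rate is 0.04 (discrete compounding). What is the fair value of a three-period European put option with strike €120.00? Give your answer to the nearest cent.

€27.68

Risk-neutral probability p = (1 + 0.04 − 0.65)/(1.25 − 0.65) = 0.3900/0.6000 = 0.6500
Terminal stock prices: S_uuu = 185.5, S_uud = 96.48, S_udd = 50.17, S_ddd = 26.09
Terminal payoffs (K − S): max(-65.55, 0) = 0, max(23.52, 0) = 23.52, max(69.83, 0) = 69.83, max(93.91, 0) = 93.91
Node uu (S = 148.4): V_uu = 1/1.04·[0.6500·0.0000 + 0.3500·23.5156] = 7.9139
Node ud (S = 77.19): V_ud = 1/1.04·[0.6500·23.5156 + 0.3500·69.8281] = 38.1971
Node dd (S = 40.14): V_dd = 1/1.04·[0.6500·69.8281 + 0.3500·93.9106] = 75.2471
Node u (S = 118.8): V_u = 1/1.04·[0.6500·7.9139 + 0.3500·38.1971] = 17.8010
Node d (S = 61.75): V_d = 1/1.04·[0.6500·38.1971 + 0.3500·75.2471] = 49.1967
Node 0 (S = 95): V_0 = 1/1.04·[0.6500·17.8010 + 0.3500·49.1967] = 27.6822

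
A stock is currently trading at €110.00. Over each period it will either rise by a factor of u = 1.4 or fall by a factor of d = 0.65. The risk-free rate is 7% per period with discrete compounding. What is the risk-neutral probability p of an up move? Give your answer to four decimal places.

p = 0.5600

Risk-neutral probability p = (1 + 0.07 − 0.65)/(1.4 − 0.65) = 0.4200/0.7500 = 0.5600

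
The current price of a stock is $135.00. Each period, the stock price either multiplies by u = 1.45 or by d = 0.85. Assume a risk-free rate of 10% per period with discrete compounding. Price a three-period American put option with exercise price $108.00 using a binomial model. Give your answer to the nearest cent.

Risk-neutral probability p = (1 + 0.1 − 0.85)/(1.45 − 0.85) = 0.2500/0.6000 = 0.4167
Terminal stock prices: S_uuu = 411.6, S_uud = 241.3, S_udd = 141.4, S_ddd = 82.91
Terminal payoffs (K − S): max(-303.6, 0) = 0, max(-133.3, 0) = 0, max(-33.43, 0) = 0, max(25.09, 0) = 25.09
Node uu (S = 283.8): continuation = 1/1.1·[0.4167·0.0000 + 0.5833·0.0000] = 0.0000; exercise value = 0.0000 ≤ continuation, so V_uu = 0.0000
Node ud (S = 166.4): continuation = 1/1.1·[0.4167·0.0000 + 0.5833·0.0000] = 0.0000; exercise value = 0.0000 ≤ continuation, so V_ud = 0.0000
Node dd (S = 97.54): continuation = 1/1.1·[0.4167·0.0000 + 0.5833·25.0931] = 13.3070; exercise value = 10.4625 ≤ continuation, so V_dd = 13.3070
Node u (S = 195.8): continuation = 1/1.1·[0.4167·0.0000 + 0.5833·0.0000] = 0.0000; exercise value = 0.0000 ≤ continuation, so V_u = 0.0000
Node d (S = 114.8): continuation = 1/1.1·[0.4167·0.0000 + 0.5833·13.3070] = 7.0567; exercise value = 0.0000 ≤ continuation, so V_d = 7.0567
Node 0 (S = 135): continuation = 1/1.1·[0.4167·0.0000 + 0.5833·7.0567] = 3.7422; exercise value = 0.0000 ≤ continuation, so V_0 = 3.7422

$3.74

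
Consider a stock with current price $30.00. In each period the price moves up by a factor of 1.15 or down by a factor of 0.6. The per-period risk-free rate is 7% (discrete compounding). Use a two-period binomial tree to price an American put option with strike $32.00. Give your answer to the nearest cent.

$3.13

Risk-neutral probability p = (1 + 0.07 − 0.6)/(1.15 − 0.6) = 0.4700/0.5500 = 0.8545
Terminal stock prices: S_uu = 39.67, S_ud = 20.7, S_dd = 10.8
Terminal payoffs (K − S): max(-7.675, 0) = 0, max(11.3, 0) = 11.3, max(21.2, 0) = 21.2
Node u (S = 34.5): continuation = 1/1.07·[0.8545·0.0000 + 0.1455·11.3000] = 1.5361; exercise value = 0.0000 ≤ continuation, so V_u = 1.5361
Node d (S = 18): continuation = 1/1.07·[0.8545·11.3000 + 0.1455·21.2000] = 11.9065; exercise value = 14.0000 > continuation, so V_d = 14.0000 (exercise)
Node 0 (S = 30): continuation = 1/1.07·[0.8545·1.5361 + 0.1455·14.0000] = 3.1299; exercise value = 2.0000 ≤ continuation, so V_0 = 3.1299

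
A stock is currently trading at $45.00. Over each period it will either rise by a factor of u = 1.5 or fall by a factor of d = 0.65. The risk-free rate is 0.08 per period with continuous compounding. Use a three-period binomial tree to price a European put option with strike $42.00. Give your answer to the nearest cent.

$6.65

Risk-neutral probability p = (e^0.08 − 0.65)/(1.5 − 0.65) = 0.4333/0.8500 = 0.5097
Terminal stock prices: S_uuu = 151.9, S_uud = 65.81, S_udd = 28.52, S_ddd = 12.36
Terminal payoffs (K − S): max(-109.9, 0) = 0, max(-23.81, 0) = 0, max(13.48, 0) = 13.48, max(29.64, 0) = 29.64
Node uu (S = 101.2): V_uu = e^(−0.08)·[0.5097·0.0000 + 0.4903·0.0000] = 0.0000
Node ud (S = 43.88): V_ud = e^(−0.08)·[0.5097·0.0000 + 0.4903·13.4812] = 6.1011
Node dd (S = 19.01): V_dd = e^(−0.08)·[0.5097·13.4812 + 0.4903·29.6419] = 19.7584
Node u (S = 67.5): V_u = e^(−0.08)·[0.5097·0.0000 + 0.4903·6.1011] = 2.7611
Node d (S = 29.25): V_d = e^(−0.08)·[0.5097·6.1011 + 0.4903·19.7584] = 11.8127
Node 0 (S = 45): V_0 = e^(−0.08)·[0.5097·2.7611 + 0.4903·11.8127] = 6.6452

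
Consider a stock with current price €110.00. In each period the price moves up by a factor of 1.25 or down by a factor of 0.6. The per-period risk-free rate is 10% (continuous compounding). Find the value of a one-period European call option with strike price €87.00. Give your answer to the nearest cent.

Risk-neutral probability p = (e^0.1 − 0.6)/(1.25 − 0.6) = 0.5052/0.6500 = 0.7772
Terminal stock prices: S_u = 137.5, S_d = 66
Terminal payoffs (S − K): max(50.5, 0) = 50.5, max(-21, 0) = 0
Node 0 (S = 110): V_0 = e^(−0.1)·[0.7772·50.5000 + 0.2228·0.0000] = 35.5130

€35.51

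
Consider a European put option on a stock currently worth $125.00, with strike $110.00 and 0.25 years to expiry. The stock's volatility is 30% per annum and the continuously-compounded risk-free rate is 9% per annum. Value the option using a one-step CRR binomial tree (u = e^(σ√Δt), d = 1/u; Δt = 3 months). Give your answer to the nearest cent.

$1.09

CRR parameters: u = e^(σ√Δt) = e^(0.3·√0.25) = 1.1618, d = 1/u = 0.8607
Per-period rate: rΔt = 0.09·0.25 = 0.0225, so R = e^0.0225 = 1.0228
Risk-neutral probability p = (e^0.0225 − 0.8607)/(1.1618 − 0.8607) = 0.1620/0.3011 = 0.5381
Terminal stock prices: S_u = 145.2, S_d = 107.6
Terminal payoffs (K − S): max(-35.23, 0) = 0, max(2.412, 0) = 2.412
Node 0 (S = 125): V_0 = e^(−0.0225)·[0.5381·0.0000 + 0.4619·2.4115] = 1.0890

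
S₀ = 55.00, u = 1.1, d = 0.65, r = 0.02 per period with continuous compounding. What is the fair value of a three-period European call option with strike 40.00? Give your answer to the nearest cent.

Risk-neutral probability p = (e^0.02 − 0.65)/(1.1 − 0.65) = 0.3702/0.4500 = 0.8227
Terminal stock prices: S_uuu = 73.21, S_uud = 43.26, S_udd = 25.56, S_ddd = 15.1
Terminal payoffs (S − K): max(33.21, 0) = 33.21, max(3.258, 0) = 3.258, max(-14.44, 0) = 0, max(-24.9, 0) = 0
Node uu (S = 66.55): V_uu = e^(−0.02)·[0.8227·33.2050 + 0.1773·3.2575] = 27.3421
Node ud (S = 39.33): V_ud = e^(−0.02)·[0.8227·3.2575 + 0.1773·0.0000] = 2.6268
Node dd (S = 23.24): V_dd = e^(−0.02)·[0.8227·0.0000 + 0.1773·0.0000] = 0.0000
Node u (S = 60.5): V_u = e^(−0.02)·[0.8227·27.3421 + 0.1773·2.6268] = 22.5047
Node d (S = 35.75): V_d = e^(−0.02)·[0.8227·2.6268 + 0.1773·0.0000] = 2.1182
Node 0 (S = 55): V_0 = e^(−0.02)·[0.8227·22.5047 + 0.1773·2.1182] = 18.5155

18.52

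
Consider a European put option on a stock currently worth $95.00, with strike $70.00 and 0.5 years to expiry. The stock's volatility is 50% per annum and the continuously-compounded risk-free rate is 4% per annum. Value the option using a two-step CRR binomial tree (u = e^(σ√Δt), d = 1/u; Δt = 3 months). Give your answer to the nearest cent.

CRR parameters: u = e^(σ√Δt) = e^(0.5·√0.25) = 1.2840, d = 1/u = 0.7788
Per-period rate: rΔt = 0.04·0.25 = 0.01, so R = e^0.01 = 1.0101
Risk-neutral probability p = (e^0.01 − 0.7788)/(1.2840 − 0.7788) = 0.2312/0.5052 = 0.4577
Terminal stock prices: S_uu = 156.6, S_ud = 95, S_dd = 57.62
Terminal payoffs (K − S): max(-86.63, 0) = 0, max(-25, 0) = 0, max(12.38, 0) = 12.38
Node u (S = 122): V_u = e^(−0.01)·[0.4577·0.0000 + 0.5423·0.0000] = 0.0000
Node d (S = 73.99): V_d = e^(−0.01)·[0.4577·0.0000 + 0.5423·12.3796] = 6.6465
Node 0 (S = 95): V_0 = e^(−0.01)·[0.4577·0.0000 + 0.5423·6.6465] = 3.5684

$3.57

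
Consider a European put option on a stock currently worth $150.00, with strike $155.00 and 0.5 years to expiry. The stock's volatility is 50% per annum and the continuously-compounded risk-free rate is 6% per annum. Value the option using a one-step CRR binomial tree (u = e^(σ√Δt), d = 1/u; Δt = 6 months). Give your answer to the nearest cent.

CRR parameters: u = e^(σ√Δt) = e^(0.5·√0.5) = 1.4241, d = 1/u = 0.7022
Per-period rate: rΔt = 0.06·0.5 = 0.03, so R = e^0.03 = 1.0305
Risk-neutral probability p = (e^0.03 − 0.7022)/(1.4241 − 0.7022) = 0.3283/0.7219 = 0.4547
Terminal stock prices: S_u = 213.6, S_d = 105.3
Terminal payoffs (K − S): max(-58.62, 0) = 0, max(49.67, 0) = 49.67
Node 0 (S = 150): V_0 = e^(−0.03)·[0.4547·0.0000 + 0.5453·49.6717] = 26.2852

$26.29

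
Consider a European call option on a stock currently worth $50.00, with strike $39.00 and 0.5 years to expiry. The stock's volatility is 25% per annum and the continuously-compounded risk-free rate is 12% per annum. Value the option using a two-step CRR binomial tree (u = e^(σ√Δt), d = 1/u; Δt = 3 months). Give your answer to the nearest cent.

$13.28

CRR parameters: u = e^(σ√Δt) = e^(0.25·√0.25) = 1.1331, d = 1/u = 0.8825
Per-period rate: rΔt = 0.12·0.25 = 0.03, so R = e^0.03 = 1.0305
Risk-neutral probability p = (e^0.03 − 0.8825)/(1.1331 − 0.8825) = 0.1480/0.2507 = 0.5903
Terminal stock prices: S_uu = 64.2, S_ud = 50, S_dd = 38.94
Terminal payoffs (S − K): max(25.2, 0) = 25.2, max(11, 0) = 11, max(-0.05996, 0) = 0
Node u (S = 56.66): V_u = e^(−0.03)·[0.5903·25.2013 + 0.4097·11.0000] = 18.8100
Node d (S = 44.12): V_d = e^(−0.03)·[0.5903·11.0000 + 0.4097·0.0000] = 6.3013
Node 0 (S = 50): V_0 = e^(−0.03)·[0.5903·18.8100 + 0.4097·6.3013] = 13.2807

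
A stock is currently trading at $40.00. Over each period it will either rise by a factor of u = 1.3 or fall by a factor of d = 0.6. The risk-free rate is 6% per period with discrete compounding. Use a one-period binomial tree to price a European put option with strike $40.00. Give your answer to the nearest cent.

$5.18

Risk-neutral probability p = (1 + 0.06 − 0.6)/(1.3 − 0.6) = 0.4600/0.7000 = 0.6571
Terminal stock prices: S_u = 52, S_d = 24
Terminal payoffs (K − S): max(-12, 0) = 0, max(16, 0) = 16
Node 0 (S = 40): V_0 = 1/1.06·[0.6571·0.0000 + 0.3429·16.0000] = 5.1752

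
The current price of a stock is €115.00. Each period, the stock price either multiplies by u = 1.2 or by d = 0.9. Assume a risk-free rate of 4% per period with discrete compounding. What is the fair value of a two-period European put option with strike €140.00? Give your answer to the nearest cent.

€19.59

Risk-neutral probability p = (1 + 0.04 − 0.9)/(1.2 − 0.9) = 0.1400/0.3000 = 0.4667
Terminal stock prices: S_uu = 165.6, S_ud = 124.2, S_dd = 93.15
Terminal payoffs (K − S): max(-25.6, 0) = 0, max(15.8, 0) = 15.8, max(46.85, 0) = 46.85
Node u (S = 138): V_u = 1/1.04·[0.4667·0.0000 + 0.5333·15.8000] = 8.1026
Node d (S = 103.5): V_d = 1/1.04·[0.4667·15.8000 + 0.5333·46.8500] = 31.1154
Node 0 (S = 115): V_0 = 1/1.04·[0.4667·8.1026 + 0.5333·31.1154] = 19.5924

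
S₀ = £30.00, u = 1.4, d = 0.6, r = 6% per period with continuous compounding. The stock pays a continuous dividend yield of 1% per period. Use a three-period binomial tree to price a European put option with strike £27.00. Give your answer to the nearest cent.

Per-period risk-free factor R = e^0.06 = 1.0618; dividend-adjusted growth = e^(0.06−0.01) = 1.0513.
Risk-neutral probability p = (1.0513 − 0.6)/(1.4 − 0.6) = 0.4513/0.8000 = 0.5641
Terminal stock prices: S_uuu = 82.32, S_uud = 35.28, S_udd = 15.12, S_ddd = 6.48
Terminal payoffs (K − S): max(-55.32, 0) = 0, max(-8.28, 0) = 0, max(11.88, 0) = 11.88, max(20.52, 0) = 20.52
Node uu (S = 58.8): V_uu = e^(−0.06)·[0.5641·0.0000 + 0.4359·0.0000] = 0.0000
Node ud (S = 25.2): V_ud = e^(−0.06)·[0.5641·0.0000 + 0.4359·11.8800] = 4.8770
Node dd (S = 10.8): V_dd = e^(−0.06)·[0.5641·11.8800 + 0.4359·20.5200] = 14.7351
Node u (S = 42): V_u = e^(−0.06)·[0.5641·0.0000 + 0.4359·4.8770] = 2.0022
Node d (S = 18): V_d = e^(−0.06)·[0.5641·4.8770 + 0.4359·14.7351] = 8.6400
Node 0 (S = 30): V_0 = e^(−0.06)·[0.5641·2.0022 + 0.4359·8.6400] = 4.6106

£4.61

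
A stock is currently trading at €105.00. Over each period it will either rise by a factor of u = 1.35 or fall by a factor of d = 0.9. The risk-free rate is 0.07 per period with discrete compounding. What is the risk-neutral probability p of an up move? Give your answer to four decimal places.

p = 0.3778

Risk-neutral probability p = (1 + 0.07 − 0.9)/(1.35 − 0.9) = 0.1700/0.4500 = 0.3778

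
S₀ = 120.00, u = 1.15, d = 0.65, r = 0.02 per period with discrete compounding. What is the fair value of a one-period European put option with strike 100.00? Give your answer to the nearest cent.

Risk-neutral probability p = (1 + 0.02 − 0.65)/(1.15 − 0.65) = 0.3700/0.5000 = 0.7400
Terminal stock prices: S_u = 138, S_d = 78
Terminal payoffs (K − S): max(-38, 0) = 0, max(22, 0) = 22
Node 0 (S = 120): V_0 = 1/1.02·[0.7400·0.0000 + 0.2600·22.0000] = 5.6078

5.61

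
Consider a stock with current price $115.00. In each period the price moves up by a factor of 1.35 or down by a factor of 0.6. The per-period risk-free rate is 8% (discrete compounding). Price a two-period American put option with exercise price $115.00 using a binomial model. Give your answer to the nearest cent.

$19.65

Risk-neutral probability p = (1 + 0.08 − 0.6)/(1.35 − 0.6) = 0.4800/0.7500 = 0.6400
Terminal stock prices: S_uu = 209.6, S_ud = 93.15, S_dd = 41.4
Terminal payoffs (K − S): max(-94.59, 0) = 0, max(21.85, 0) = 21.85, max(73.6, 0) = 73.6
Node u (S = 155.2): continuation = 1/1.08·[0.6400·0.0000 + 0.3600·21.8500] = 7.2833; exercise value = 0.0000 ≤ continuation, so V_u = 7.2833
Node d (S = 69): continuation = 1/1.08·[0.6400·21.8500 + 0.3600·73.6000] = 37.4815; exercise value = 46.0000 > continuation, so V_d = 46.0000 (exercise)
Node 0 (S = 115): continuation = 1/1.08·[0.6400·7.2833 + 0.3600·46.0000] = 19.6494; exercise value = 0.0000 ≤ continuation, so V_0 = 19.6494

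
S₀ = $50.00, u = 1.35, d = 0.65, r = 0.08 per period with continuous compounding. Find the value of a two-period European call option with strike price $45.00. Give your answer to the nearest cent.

$15.06

Risk-neutral probability p = (e^0.08 − 0.65)/(1.35 − 0.65) = 0.4333/0.7000 = 0.6190
Terminal stock prices: S_uu = 91.13, S_ud = 43.88, S_dd = 21.13
Terminal payoffs (S − K): max(46.13, 0) = 46.13, max(-1.125, 0) = 0, max(-23.87, 0) = 0
Node u (S = 67.5): V_u = e^(−0.08)·[0.6190·46.1250 + 0.3810·0.0000] = 26.3555
Node d (S = 32.5): V_d = e^(−0.08)·[0.6190·0.0000 + 0.3810·0.0000] = 0.0000
Node 0 (S = 50): V_0 = e^(−0.08)·[0.6190·26.3555 + 0.3810·0.0000] = 15.0593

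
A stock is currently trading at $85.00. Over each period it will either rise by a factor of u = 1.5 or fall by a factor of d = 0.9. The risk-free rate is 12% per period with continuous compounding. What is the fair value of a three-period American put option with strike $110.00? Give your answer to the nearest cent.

Risk-neutral probability p = (e^0.12 − 0.9)/(1.5 − 0.9) = 0.2275/0.6000 = 0.3792
Terminal stock prices: S_uuu = 286.9, S_uud = 172.1, S_udd = 103.3, S_ddd = 61.97
Terminal payoffs (K − S): max(-176.9, 0) = 0, max(-62.12, 0) = 0, max(6.725, 0) = 6.725, max(48.03, 0) = 48.03
Node uu (S = 191.2): continuation = e^(−0.12)·[0.3792·0.0000 + 0.6208·0.0000] = 0.0000; exercise value = 0.0000 ≤ continuation, so V_uu = 0.0000
Node ud (S = 114.8): continuation = e^(−0.12)·[0.3792·0.0000 + 0.6208·6.7250] = 3.7030; exercise value = 0.0000 ≤ continuation, so V_ud = 3.7030
Node dd (S = 68.85): continuation = e^(−0.12)·[0.3792·6.7250 + 0.6208·48.0350] = 28.7112; exercise value = 41.1500 > continuation, so V_dd = 41.1500 (exercise)
Node u (S = 127.5): continuation = e^(−0.12)·[0.3792·0.0000 + 0.6208·3.7030] = 2.0390; exercise value = 0.0000 ≤ continuation, so V_u = 2.0390
Node d (S = 76.5): continuation = e^(−0.12)·[0.3792·3.7030 + 0.6208·41.1500] = 23.9039; exercise value = 33.5000 > continuation, so V_d = 33.5000 (exercise)
Node 0 (S = 85): continuation = e^(−0.12)·[0.3792·2.0390 + 0.6208·33.5000] = 19.1319; exercise value = 25.0000 > continuation, so V_0 = 25.0000 (exercise)

$25.00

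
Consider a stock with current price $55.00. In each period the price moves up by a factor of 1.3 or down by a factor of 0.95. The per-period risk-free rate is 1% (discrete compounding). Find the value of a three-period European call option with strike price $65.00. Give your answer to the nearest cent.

$1.93

Risk-neutral probability p = (1 + 0.01 − 0.95)/(1.3 − 0.95) = 0.0600/0.3500 = 0.1714
Terminal stock prices: S_uuu = 120.8, S_uud = 88.3, S_udd = 64.53, S_ddd = 47.16
Terminal payoffs (S − K): max(55.84, 0) = 55.84, max(23.3, 0) = 23.3, max(-0.4712, 0) = 0, max(-17.84, 0) = 0
Node uu (S = 92.95): V_uu = 1/1.01·[0.1714·55.8350 + 0.8286·23.3025] = 28.5936
Node ud (S = 67.92): V_ud = 1/1.01·[0.1714·23.3025 + 0.8286·0.0000] = 3.9552
Node dd (S = 49.64): V_dd = 1/1.01·[0.1714·0.0000 + 0.8286·0.0000] = 0.0000
Node u (S = 71.5): V_u = 1/1.01·[0.1714·28.5936 + 0.8286·3.9552] = 8.0979
Node d (S = 52.25): V_d = 1/1.01·[0.1714·3.9552 + 0.8286·0.0000] = 0.6713
Node 0 (S = 55): V_0 = 1/1.01·[0.1714·8.0979 + 0.8286·0.6713] = 1.9252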